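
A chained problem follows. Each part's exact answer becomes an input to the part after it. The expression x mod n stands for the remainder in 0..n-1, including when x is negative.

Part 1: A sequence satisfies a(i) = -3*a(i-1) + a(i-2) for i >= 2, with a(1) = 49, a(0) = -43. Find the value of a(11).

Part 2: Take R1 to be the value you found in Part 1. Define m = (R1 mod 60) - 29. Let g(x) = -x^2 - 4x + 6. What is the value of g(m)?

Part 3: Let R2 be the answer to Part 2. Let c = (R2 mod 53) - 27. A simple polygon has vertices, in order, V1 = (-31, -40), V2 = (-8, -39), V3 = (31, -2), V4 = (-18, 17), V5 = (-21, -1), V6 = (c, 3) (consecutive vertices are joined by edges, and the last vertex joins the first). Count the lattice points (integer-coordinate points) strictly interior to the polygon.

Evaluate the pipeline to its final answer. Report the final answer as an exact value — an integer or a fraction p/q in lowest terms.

2028

Part 1: a(2) = -3*(49) + 1*(-43) = -190; iterating: a(2)=-190, a(3)=619, a(4)=-2047, a(5)=6760, a(6)=-22327, a(7)=73741, a(8)=-243550, a(9)=804391, a(10)=-2656723, a(11)=8774560; answer 8774560
Part 2: R1 = 8774560; m = 11; -1*(11)^2 - 4*(11)^1 + 6 = (-121) + (-44) + (6) = -159; answer -159
Part 3: R2 = -159; c = -27; cross terms: (-31*-39 - -8*-40)=889, (-8*-2 - 31*-39)=1225, (31*17 - -18*-2)=491, (-18*-1 - -21*17)=375, (-21*3 - -27*-1)=-90, (-27*-40 - -31*3)=1173; twice the area = |4063| = 4063; area = 4063/2; boundary points = 1 + 1 + 1 + 3 + 2 + 1 = 9; strictly interior points = area - boundary/2 + 1 = 2028; answer 2028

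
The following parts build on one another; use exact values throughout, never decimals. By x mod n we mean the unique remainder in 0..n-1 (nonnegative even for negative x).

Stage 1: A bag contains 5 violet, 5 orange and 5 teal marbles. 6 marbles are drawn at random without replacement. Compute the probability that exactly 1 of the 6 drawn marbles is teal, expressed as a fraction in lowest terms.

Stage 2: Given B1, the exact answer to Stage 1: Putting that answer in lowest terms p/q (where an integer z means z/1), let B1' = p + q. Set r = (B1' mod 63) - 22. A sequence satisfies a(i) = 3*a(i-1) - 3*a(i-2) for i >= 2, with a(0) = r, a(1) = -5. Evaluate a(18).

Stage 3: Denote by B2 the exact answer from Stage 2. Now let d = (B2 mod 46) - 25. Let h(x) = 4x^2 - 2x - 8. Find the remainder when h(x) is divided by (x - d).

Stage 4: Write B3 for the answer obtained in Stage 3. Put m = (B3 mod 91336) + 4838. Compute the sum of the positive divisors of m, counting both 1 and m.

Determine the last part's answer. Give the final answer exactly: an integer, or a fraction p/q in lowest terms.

Stage 1: total draws C(15,6) = 5005; favorable C(5,1)*C(10,5) = 1260; P = 36/143; answer 36/143
Stage 2: B1 = 36/143; threaded value p + q = 179; r = 31; a(2) = 3*(-5) - 3*(31) = -108; iterating: a(2)=-108, a(3)=-309, a(4)=-603, a(5)=-882, a(6)=-837, a(7)=135, a(8)=2916, a(9)=8343, a(10)=16281, a(11)=23814, a(12)=22599, a(13)=-3645, a(14)=-78732, a(15)=-225261, a(16)=-439587, a(17)=-642978, a(18)=-610173; answer -610173
Stage 3: B2 = -610173; d = -8; remainder = value at the root: 4*(-8)^2 - 2*(-8)^1 - 8 = (256) + (16) + (-8) = 264; answer 264
Stage 4: B3 = 264; m = 5102; 5102 = 2 * 2551; sigma = (1 + 2) * (1 + 2551) = 3 * 2552 = 7656; answer 7656

7656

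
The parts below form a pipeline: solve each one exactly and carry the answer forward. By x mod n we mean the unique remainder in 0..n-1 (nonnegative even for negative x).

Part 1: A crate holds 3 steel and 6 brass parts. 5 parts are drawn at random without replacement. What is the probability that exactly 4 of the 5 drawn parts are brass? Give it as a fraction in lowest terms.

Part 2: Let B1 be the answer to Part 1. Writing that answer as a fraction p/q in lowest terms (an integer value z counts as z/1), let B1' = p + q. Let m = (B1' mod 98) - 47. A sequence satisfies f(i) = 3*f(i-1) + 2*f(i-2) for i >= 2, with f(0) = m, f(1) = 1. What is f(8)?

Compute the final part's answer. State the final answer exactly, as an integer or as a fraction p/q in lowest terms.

Part 1: total draws C(9,5) = 126; favorable C(6,4)*C(3,1) = 45; P = 5/14; answer 5/14
Part 2: B1 = 5/14; threaded value p + q = 19; m = -28; f(2) = 3*(1) + 2*(-28) = -53; iterating: f(2)=-53, f(3)=-157, f(4)=-577, f(5)=-2045, f(6)=-7289, f(7)=-25957, f(8)=-92449; answer -92449

-92449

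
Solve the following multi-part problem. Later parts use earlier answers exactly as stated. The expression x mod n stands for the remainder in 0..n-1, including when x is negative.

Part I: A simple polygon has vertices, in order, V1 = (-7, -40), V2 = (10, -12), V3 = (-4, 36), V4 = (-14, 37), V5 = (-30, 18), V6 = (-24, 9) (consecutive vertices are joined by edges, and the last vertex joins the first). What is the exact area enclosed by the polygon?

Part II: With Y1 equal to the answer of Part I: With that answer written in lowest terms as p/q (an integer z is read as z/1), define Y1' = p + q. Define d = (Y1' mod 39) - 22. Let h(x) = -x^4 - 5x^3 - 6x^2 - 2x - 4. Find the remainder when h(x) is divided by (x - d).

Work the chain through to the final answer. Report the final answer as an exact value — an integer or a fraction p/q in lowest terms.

Part I: cross terms: (-7*-12 - 10*-40)=484, (10*36 - -4*-12)=312, (-4*37 - -14*36)=356, (-14*18 - -30*37)=858, (-30*9 - -24*18)=162, (-24*-40 - -7*9)=1023; twice the area = |3195| = 3195; area = 3195/2; answer 3195/2
Part II: Y1 = 3195/2; threaded value p + q = 3197; d = 16; remainder = value at the root: -1*(16)^4 - 5*(16)^3 - 6*(16)^2 - 2*(16)^1 - 4 = (-65536) + (-20480) + (-1536) + (-32) + (-4) = -87588; answer -87588

-87588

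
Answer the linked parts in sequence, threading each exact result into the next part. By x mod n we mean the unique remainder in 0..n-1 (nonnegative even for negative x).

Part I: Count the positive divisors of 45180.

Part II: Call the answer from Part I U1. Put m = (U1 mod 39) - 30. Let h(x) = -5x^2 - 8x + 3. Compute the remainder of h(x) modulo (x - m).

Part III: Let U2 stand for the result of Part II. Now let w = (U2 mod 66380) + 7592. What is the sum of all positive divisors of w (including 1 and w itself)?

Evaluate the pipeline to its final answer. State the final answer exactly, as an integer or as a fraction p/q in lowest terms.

76320

Part I: 45180 = 2^2 * 3^2 * 5 * 251; number of divisors = (2+1) * (2+1) * (1+1) * (1+1) = 36; answer 36
Part II: U1 = 36; m = 6; remainder = value at the root: -5*(6)^2 - 8*(6)^1 + 3 = (-180) + (-48) + (3) = -225; answer -225
Part III: U2 = -225; w = 73747; 73747 = 29 * 2543; sigma = (1 + 29) * (1 + 2543) = 30 * 2544 = 76320; answer 76320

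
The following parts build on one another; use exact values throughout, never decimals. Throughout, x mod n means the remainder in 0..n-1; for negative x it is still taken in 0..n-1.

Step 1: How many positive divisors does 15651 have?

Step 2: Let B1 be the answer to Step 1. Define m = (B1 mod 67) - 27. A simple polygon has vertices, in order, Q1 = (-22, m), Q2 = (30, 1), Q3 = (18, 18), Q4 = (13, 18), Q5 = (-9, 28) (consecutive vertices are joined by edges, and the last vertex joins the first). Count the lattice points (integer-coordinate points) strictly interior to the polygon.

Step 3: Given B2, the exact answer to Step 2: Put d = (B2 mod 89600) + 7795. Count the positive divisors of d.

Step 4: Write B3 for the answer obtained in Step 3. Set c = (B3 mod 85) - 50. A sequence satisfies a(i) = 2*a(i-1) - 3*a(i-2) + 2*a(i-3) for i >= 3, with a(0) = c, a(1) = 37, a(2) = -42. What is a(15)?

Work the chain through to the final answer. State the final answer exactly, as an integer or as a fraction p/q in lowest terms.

-3619

Step 1: 15651 = 3^2 * 37 * 47; number of divisors = (2+1) * (1+1) * (1+1) = 12; answer 12
Step 2: B1 = 12; m = -15; cross terms: (-22*1 - 30*-15)=428, (30*18 - 18*1)=522, (18*18 - 13*18)=90, (13*28 - -9*18)=526, (-9*-15 - -22*28)=751; twice the area = |2317| = 2317; area = 2317/2; boundary points = 4 + 1 + 5 + 2 + 1 = 13; strictly interior points = area - boundary/2 + 1 = 1153; answer 1153
Step 3: B2 = 1153; d = 8948; 8948 = 2^2 * 2237; number of divisors = (2+1) * (1+1) = 6; answer 6
Step 4: B3 = 6; c = -44; a(3) = 2*(-42) - 3*(37) + 2*(-44) = -283; iterating: a(3)=-283, a(4)=-366, a(5)=33, a(6)=598, a(7)=365, a(8)=-998, a(9)=-1895, a(10)=-66, a(11)=3557, a(12)=3522, a(13)=-3759, a(14)=-10970, a(15)=-3619; answer -3619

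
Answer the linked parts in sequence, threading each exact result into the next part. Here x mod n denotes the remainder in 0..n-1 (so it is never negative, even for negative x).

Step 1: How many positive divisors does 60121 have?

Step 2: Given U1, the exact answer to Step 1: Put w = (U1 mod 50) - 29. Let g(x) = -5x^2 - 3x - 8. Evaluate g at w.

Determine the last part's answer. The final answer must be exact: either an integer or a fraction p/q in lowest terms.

Step 1: 60121 = 59 * 1019; number of divisors = (1+1) * (1+1) = 4; answer 4
Step 2: U1 = 4; w = -25; -5*(-25)^2 - 3*(-25)^1 - 8 = (-3125) + (75) + (-8) = -3058; answer -3058

-3058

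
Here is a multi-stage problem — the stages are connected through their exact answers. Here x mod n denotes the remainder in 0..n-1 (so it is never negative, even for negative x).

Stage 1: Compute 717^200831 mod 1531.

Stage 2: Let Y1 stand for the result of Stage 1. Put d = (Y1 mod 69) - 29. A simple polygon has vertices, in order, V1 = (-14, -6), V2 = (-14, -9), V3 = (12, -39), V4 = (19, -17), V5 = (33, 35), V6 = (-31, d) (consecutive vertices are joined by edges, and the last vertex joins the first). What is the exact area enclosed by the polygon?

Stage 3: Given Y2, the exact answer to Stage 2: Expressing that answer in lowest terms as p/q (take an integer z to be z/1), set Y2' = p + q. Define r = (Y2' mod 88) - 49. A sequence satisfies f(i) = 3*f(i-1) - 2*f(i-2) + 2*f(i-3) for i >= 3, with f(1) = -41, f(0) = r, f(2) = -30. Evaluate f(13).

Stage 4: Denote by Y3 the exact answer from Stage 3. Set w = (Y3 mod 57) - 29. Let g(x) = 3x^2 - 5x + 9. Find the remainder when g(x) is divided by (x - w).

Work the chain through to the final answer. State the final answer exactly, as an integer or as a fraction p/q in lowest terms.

317

Stage 1: squarings mod 1531: 717^1=717, 717^2=1204, 717^4=1290, 717^8=1434, 717^16=223, 717^32=737, 717^64=1195, 717^128=1133, 717^256=711, 717^512=291, 717^1024=476, 717^2048=1519, 717^4096=144, 717^8192=833, 717^16384=346, 717^32768=298, 717^65536=6, 717^131072=36; 717^200831 = 717^1 * 717^2 * 717^4 * 717^8 * 717^16 * 717^32 * 717^64 * 717^4096 * 717^65536 * 717^131072 = 1478 (mod 1531); answer 1478
Stage 2: Y1 = 1478; d = 0; cross terms: (-14*-9 - -14*-6)=42, (-14*-39 - 12*-9)=654, (12*-17 - 19*-39)=537, (19*35 - 33*-17)=1226, (33*0 - -31*35)=1085, (-31*-6 - -14*0)=186; twice the area = |3730| = 3730; area = 1865; answer 1865
Stage 3: Y2 = 1865; threaded value p + q = 1866; r = -31; f(3) = 3*(-30) - 2*(-41) + 2*(-31) = -70; iterating: f(3)=-70, f(4)=-232, f(5)=-616, f(6)=-1524, f(7)=-3804, f(8)=-9596, f(9)=-24228, f(10)=-61100, f(11)=-154036, f(12)=-388364, f(13)=-979220; answer -979220
Stage 4: Y3 = -979220; w = 11; remainder = value at the root: 3*(11)^2 - 5*(11)^1 + 9 = (363) + (-55) + (9) = 317; answer 317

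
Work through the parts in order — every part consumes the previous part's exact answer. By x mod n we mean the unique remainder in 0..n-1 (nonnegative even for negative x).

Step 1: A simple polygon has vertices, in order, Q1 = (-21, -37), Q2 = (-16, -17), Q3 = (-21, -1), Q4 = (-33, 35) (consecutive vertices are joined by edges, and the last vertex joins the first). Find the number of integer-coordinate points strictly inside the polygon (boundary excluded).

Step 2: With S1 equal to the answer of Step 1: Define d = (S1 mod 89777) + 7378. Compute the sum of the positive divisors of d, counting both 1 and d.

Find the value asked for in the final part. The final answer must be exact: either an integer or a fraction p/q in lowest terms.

15120

Step 1: cross terms: (-21*-17 - -16*-37)=-235, (-16*-1 - -21*-17)=-341, (-21*35 - -33*-1)=-768, (-33*-37 - -21*35)=1956; twice the area = |612| = 612; area = 306; boundary points = 5 + 1 + 12 + 12 = 30; strictly interior points = area - boundary/2 + 1 = 292; answer 292
Step 2: S1 = 292; d = 7670; 7670 = 2 * 5 * 13 * 59; sigma = (1 + 2) * (1 + 5) * (1 + 13) * (1 + 59) = 3 * 6 * 14 * 60 = 15120; answer 15120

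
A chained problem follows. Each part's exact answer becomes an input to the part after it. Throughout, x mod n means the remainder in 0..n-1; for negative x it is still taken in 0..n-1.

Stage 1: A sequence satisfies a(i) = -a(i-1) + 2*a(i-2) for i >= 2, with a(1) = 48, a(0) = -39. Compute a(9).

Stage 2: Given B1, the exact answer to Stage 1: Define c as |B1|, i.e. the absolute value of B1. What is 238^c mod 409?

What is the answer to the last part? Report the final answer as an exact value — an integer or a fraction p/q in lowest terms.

92

Stage 1: a(2) = -1*(48) + 2*(-39) = -126; iterating: a(2)=-126, a(3)=222, a(4)=-474, a(5)=918, a(6)=-1866, a(7)=3702, a(8)=-7434, a(9)=14838; answer 14838
Stage 2: B1 = 14838; c = 14838; squarings mod 409: 238^1=238, 238^2=202, 238^4=313, 238^8=218, 238^16=80, 238^32=265, 238^64=286, 238^128=405, 238^256=16, 238^512=256, 238^1024=96, 238^2048=218, 238^4096=80, 238^8192=265; 238^14838 = 238^2 * 238^4 * 238^16 * 238^32 * 238^64 * 238^128 * 238^256 * 238^2048 * 238^4096 * 238^8192 = 92 (mod 409); answer 92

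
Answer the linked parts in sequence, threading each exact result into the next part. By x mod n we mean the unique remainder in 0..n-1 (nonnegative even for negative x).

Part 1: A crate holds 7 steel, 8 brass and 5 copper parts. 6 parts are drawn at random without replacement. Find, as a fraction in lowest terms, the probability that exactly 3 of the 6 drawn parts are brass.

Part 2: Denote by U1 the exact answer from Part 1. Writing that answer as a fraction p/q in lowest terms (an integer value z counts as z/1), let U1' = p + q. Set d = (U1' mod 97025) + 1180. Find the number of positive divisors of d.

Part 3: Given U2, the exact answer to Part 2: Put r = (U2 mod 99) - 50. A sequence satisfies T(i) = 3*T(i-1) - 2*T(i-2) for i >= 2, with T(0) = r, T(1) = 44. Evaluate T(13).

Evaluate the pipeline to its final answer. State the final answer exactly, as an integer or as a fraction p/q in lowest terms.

Part 1: total draws C(20,6) = 38760; favorable C(8,3)*C(12,3) = 12320; P = 308/969; answer 308/969
Part 2: U1 = 308/969; threaded value p + q = 1277; d = 2457; 2457 = 3^3 * 7 * 13; number of divisors = (3+1) * (1+1) * (1+1) = 16; answer 16
Part 3: U2 = 16; r = -34; T(2) = 3*(44) - 2*(-34) = 200; iterating: T(2)=200, T(3)=512, T(4)=1136, T(5)=2384, T(6)=4880, T(7)=9872, T(8)=19856, T(9)=39824, T(10)=79760, T(11)=159632, T(12)=319376, T(13)=638864; answer 638864

638864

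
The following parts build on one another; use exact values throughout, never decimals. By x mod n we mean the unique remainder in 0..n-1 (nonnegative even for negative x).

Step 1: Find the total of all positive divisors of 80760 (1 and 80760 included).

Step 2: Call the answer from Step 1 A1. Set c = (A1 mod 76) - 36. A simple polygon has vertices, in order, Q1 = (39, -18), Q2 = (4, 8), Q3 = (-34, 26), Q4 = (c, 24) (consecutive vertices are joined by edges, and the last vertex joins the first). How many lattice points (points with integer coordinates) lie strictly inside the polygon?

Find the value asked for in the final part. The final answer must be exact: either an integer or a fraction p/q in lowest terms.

Step 1: 80760 = 2^3 * 3 * 5 * 673; sigma = (1 + 2 + 4 + 8) * (1 + 3) * (1 + 5) * (1 + 673) = 15 * 4 * 6 * 674 = 242640; answer 242640
Step 2: A1 = 242640; c = 12; cross terms: (39*8 - 4*-18)=384, (4*26 - -34*8)=376, (-34*24 - 12*26)=-1128, (12*-18 - 39*24)=-1152; twice the area = |-1520| = 1520; area = 760; boundary points = 1 + 2 + 2 + 3 = 8; strictly interior points = area - boundary/2 + 1 = 757; answer 757

757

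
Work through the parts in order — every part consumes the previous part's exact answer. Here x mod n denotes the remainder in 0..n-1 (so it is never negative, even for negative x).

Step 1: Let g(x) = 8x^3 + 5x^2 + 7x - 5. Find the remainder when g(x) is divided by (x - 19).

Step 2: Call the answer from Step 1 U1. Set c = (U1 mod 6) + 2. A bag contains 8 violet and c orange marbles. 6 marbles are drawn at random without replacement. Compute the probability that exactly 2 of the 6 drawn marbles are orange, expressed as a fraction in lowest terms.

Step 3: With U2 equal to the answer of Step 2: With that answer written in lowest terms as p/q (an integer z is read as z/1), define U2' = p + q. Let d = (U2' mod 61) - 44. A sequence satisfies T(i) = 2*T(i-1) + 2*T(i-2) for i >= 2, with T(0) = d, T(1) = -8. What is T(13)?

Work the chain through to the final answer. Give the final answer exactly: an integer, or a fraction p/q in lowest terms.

7168

Step 1: remainder = value at the root: 8*(19)^3 + 5*(19)^2 + 7*(19)^1 - 5 = (54872) + (1805) + (133) + (-5) = 56805; answer 56805
Step 2: U1 = 56805; c = 5; total draws C(13,6) = 1716; favorable C(5,2)*C(8,4) = 700; P = 175/429; answer 175/429
Step 3: U2 = 175/429; threaded value p + q = 604; d = 11; T(2) = 2*(-8) + 2*(11) = 6; iterating: T(2)=6, T(3)=-4, T(4)=4, T(5)=0, T(6)=8, T(7)=16, T(8)=48, T(9)=128, T(10)=352, T(11)=960, T(12)=2624, T(13)=7168; answer 7168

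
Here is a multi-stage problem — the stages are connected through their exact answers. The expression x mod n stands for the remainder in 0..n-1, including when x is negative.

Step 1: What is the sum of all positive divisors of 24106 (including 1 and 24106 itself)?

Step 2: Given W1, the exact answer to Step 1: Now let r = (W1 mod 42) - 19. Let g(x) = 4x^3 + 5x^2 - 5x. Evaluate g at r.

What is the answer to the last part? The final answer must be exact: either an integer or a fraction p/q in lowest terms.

21012

Step 1: 24106 = 2 * 17 * 709; sigma = (1 + 2) * (1 + 17) * (1 + 709) = 3 * 18 * 710 = 38340; answer 38340
Step 2: W1 = 38340; r = 17; 4*(17)^3 + 5*(17)^2 - 5*(17)^1 = (19652) + (1445) + (-85) = 21012; answer 21012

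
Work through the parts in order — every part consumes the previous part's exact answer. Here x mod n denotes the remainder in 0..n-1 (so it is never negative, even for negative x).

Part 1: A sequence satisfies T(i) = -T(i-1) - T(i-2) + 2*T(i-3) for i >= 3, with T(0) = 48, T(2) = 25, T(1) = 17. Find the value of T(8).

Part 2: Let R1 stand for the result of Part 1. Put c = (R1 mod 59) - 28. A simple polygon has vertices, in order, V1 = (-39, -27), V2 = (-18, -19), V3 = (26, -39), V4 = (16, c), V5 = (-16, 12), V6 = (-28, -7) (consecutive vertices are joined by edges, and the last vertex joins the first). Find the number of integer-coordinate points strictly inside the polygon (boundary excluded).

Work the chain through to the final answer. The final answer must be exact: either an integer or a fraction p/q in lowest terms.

Part 1: T(3) = -1*(25) - 1*(17) + 2*(48) = 54; iterating: T(3)=54, T(4)=-45, T(5)=41, T(6)=112, T(7)=-243, T(8)=213; answer 213
Part 2: R1 = 213; c = 8; cross terms: (-39*-19 - -18*-27)=255, (-18*-39 - 26*-19)=1196, (26*8 - 16*-39)=832, (16*12 - -16*8)=320, (-16*-7 - -28*12)=448, (-28*-27 - -39*-7)=483; twice the area = |3534| = 3534; area = 1767; boundary points = 1 + 4 + 1 + 4 + 1 + 1 = 12; strictly interior points = area - boundary/2 + 1 = 1762; answer 1762

1762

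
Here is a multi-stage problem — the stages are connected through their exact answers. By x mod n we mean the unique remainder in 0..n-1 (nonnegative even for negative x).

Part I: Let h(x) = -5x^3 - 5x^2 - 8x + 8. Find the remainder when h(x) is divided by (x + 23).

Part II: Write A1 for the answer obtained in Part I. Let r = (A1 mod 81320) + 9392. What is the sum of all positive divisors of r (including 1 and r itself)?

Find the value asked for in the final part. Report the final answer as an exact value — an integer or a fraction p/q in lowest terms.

119808

Part I: remainder = value at the root: -5*(-23)^3 - 5*(-23)^2 - 8*(-23)^1 + 8 = (60835) + (-2645) + (184) + (8) = 58382; answer 58382
Part II: A1 = 58382; r = 67774; 67774 = 2 * 7 * 47 * 103; sigma = (1 + 2) * (1 + 7) * (1 + 47) * (1 + 103) = 3 * 8 * 48 * 104 = 119808; answer 119808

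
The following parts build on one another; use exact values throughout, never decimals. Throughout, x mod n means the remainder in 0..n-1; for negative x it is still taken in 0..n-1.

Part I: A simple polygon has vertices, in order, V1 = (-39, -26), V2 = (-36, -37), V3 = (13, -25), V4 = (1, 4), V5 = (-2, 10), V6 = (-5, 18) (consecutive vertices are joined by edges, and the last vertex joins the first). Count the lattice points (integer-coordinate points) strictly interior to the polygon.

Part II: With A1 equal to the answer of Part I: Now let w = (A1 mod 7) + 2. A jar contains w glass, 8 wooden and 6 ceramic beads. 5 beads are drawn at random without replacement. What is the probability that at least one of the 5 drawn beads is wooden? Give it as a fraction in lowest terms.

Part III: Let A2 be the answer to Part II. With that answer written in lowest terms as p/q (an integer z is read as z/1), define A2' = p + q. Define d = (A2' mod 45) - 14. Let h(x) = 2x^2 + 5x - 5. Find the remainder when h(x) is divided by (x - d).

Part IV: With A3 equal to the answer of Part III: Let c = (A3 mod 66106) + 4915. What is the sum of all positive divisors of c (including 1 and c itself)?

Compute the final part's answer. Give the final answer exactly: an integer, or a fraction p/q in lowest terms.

Part I: cross terms: (-39*-37 - -36*-26)=507, (-36*-25 - 13*-37)=1381, (13*4 - 1*-25)=77, (1*10 - -2*4)=18, (-2*18 - -5*10)=14, (-5*-26 - -39*18)=832; twice the area = |2829| = 2829; area = 2829/2; boundary points = 1 + 1 + 1 + 3 + 1 + 2 = 9; strictly interior points = area - boundary/2 + 1 = 1411; answer 1411
Part II: A1 = 1411; w = 6; total draws C(20,5) = 15504; complement C(12,5) = 792; favorable 15504 - 792 = 14712; P = 613/646; answer 613/646
Part III: A2 = 613/646; threaded value p + q = 1259; d = 30; remainder = value at the root: 2*(30)^2 + 5*(30)^1 - 5 = (1800) + (150) + (-5) = 1945; answer 1945
Part IV: A3 = 1945; c = 6860; 6860 = 2^2 * 5 * 7^3; sigma = (1 + 2 + 4) * (1 + 5) * (1 + 7 + 49 + 343) = 7 * 6 * 400 = 16800; answer 16800

16800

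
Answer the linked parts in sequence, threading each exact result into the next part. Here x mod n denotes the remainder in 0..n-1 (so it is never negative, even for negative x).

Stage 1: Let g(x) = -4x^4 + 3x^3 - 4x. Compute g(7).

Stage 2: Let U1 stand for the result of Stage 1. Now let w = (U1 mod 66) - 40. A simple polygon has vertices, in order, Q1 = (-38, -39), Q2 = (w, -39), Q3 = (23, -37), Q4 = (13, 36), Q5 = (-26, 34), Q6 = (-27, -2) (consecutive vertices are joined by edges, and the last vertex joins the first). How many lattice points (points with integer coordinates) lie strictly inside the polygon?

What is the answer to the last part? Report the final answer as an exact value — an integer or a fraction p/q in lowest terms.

3487

Stage 1: -4*(7)^4 + 3*(7)^3 - 4*(7)^1 = (-9604) + (1029) + (-28) = -8603; answer -8603
Stage 2: U1 = -8603; w = 3; cross terms: (-38*-39 - 3*-39)=1599, (3*-37 - 23*-39)=786, (23*36 - 13*-37)=1309, (13*34 - -26*36)=1378, (-26*-2 - -27*34)=970, (-27*-39 - -38*-2)=977; twice the area = |7019| = 7019; area = 7019/2; boundary points = 41 + 2 + 1 + 1 + 1 + 1 = 47; strictly interior points = area - boundary/2 + 1 = 3487; answer 3487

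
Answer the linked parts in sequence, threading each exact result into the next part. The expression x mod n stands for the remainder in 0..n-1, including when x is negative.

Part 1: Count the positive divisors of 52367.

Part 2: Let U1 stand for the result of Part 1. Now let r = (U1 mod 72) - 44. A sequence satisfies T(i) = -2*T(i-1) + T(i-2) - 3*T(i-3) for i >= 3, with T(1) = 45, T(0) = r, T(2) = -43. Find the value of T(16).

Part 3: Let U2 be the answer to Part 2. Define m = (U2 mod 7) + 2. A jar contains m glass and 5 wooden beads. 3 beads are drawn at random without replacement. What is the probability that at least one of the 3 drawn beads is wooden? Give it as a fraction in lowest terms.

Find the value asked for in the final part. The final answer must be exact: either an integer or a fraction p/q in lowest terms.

Part 1: 52367 = 7 * 7481; number of divisors = (1+1) * (1+1) = 4; answer 4
Part 2: U1 = 4; r = -40; T(3) = -2*(-43) + 1*(45) - 3*(-40) = 251; iterating: T(3)=251, T(4)=-680, T(5)=1740, T(6)=-4913, T(7)=13606, T(8)=-37345, T(9)=103035, T(10)=-284233, T(11)=783536, T(12)=-2160410, T(13)=5957055, T(14)=-16425128, T(15)=45288541, T(16)=-124873375; answer -124873375
Part 3: U2 = -124873375; m = 5; total draws C(10,3) = 120; complement C(5,3) = 10; favorable 120 - 10 = 110; P = 11/12; answer 11/12

11/12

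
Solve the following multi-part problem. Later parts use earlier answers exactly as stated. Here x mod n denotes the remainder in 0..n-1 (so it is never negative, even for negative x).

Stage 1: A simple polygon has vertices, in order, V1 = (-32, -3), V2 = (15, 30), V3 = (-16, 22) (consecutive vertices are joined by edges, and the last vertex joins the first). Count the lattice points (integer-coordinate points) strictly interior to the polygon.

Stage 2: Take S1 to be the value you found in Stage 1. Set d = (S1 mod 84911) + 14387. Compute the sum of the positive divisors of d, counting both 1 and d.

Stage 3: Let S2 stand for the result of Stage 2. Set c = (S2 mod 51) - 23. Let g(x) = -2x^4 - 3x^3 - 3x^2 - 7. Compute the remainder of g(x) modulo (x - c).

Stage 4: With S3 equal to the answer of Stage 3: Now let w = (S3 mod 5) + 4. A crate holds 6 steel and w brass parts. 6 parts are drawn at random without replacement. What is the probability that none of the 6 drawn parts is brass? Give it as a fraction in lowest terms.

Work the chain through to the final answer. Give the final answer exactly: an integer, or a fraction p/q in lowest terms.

1/462

Stage 1: cross terms: (-32*30 - 15*-3)=-915, (15*22 - -16*30)=810, (-16*-3 - -32*22)=752; twice the area = |647| = 647; area = 647/2; boundary points = 1 + 1 + 1 = 3; strictly interior points = area - boundary/2 + 1 = 323; answer 323
Stage 2: S1 = 323; d = 14710; 14710 = 2 * 5 * 1471; sigma = (1 + 2) * (1 + 5) * (1 + 1471) = 3 * 6 * 1472 = 26496; answer 26496
Stage 3: S2 = 26496; c = 4; remainder = value at the root: -2*(4)^4 - 3*(4)^3 - 3*(4)^2 - 7 = (-512) + (-192) + (-48) + (-7) = -759; answer -759
Stage 4: S3 = -759; w = 5; total draws C(11,6) = 462; favorable C(6,6) = 1; P = 1/462; answer 1/462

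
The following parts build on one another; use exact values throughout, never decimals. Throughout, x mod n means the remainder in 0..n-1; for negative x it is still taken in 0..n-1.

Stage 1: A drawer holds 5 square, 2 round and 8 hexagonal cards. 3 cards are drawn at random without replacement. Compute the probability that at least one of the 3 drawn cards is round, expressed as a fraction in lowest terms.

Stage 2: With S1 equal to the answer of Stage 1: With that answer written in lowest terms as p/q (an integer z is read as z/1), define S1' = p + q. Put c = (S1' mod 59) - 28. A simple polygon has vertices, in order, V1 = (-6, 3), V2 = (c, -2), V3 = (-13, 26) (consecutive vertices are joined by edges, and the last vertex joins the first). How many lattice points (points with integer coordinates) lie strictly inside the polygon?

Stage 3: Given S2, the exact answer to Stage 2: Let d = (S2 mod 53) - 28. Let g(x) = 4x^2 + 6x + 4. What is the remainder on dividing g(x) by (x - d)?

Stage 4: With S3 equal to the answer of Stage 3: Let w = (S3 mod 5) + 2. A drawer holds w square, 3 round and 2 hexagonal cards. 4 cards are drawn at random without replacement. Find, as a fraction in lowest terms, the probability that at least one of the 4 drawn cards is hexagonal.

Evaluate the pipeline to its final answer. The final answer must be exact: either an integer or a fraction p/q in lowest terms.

Stage 1: total draws C(15,3) = 455; complement C(13,3) = 286; favorable 455 - 286 = 169; P = 13/35; answer 13/35
Stage 2: S1 = 13/35; threaded value p + q = 48; c = 20; cross terms: (-6*-2 - 20*3)=-48, (20*26 - -13*-2)=494, (-13*3 - -6*26)=117; twice the area = |563| = 563; area = 563/2; boundary points = 1 + 1 + 1 = 3; strictly interior points = area - boundary/2 + 1 = 281; answer 281
Stage 3: S2 = 281; d = -12; remainder = value at the root: 4*(-12)^2 + 6*(-12)^1 + 4 = (576) + (-72) + (4) = 508; answer 508
Stage 4: S3 = 508; w = 5; total draws C(10,4) = 210; complement C(8,4) = 70; favorable 210 - 70 = 140; P = 2/3; answer 2/3

2/3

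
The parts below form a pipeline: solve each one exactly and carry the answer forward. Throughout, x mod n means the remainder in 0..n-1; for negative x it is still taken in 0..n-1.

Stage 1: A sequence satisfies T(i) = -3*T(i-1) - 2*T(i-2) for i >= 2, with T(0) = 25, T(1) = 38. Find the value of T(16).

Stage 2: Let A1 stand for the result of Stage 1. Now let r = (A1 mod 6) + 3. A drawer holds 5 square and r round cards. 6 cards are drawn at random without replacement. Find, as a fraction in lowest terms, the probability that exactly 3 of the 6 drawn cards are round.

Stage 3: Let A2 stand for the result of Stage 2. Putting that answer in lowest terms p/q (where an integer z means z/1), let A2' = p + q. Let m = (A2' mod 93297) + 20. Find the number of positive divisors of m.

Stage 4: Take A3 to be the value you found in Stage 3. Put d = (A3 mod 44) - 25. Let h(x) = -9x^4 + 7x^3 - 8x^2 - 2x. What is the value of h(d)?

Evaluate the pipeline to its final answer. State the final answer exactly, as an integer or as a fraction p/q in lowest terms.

-1818642

Stage 1: T(2) = -3*(38) - 2*(25) = -164; iterating: T(2)=-164, T(3)=416, T(4)=-920, T(5)=1928, T(6)=-3944, T(7)=7976, T(8)=-16040, T(9)=32168, T(10)=-64424, T(11)=128936, T(12)=-257960, T(13)=516008, T(14)=-1032104, T(15)=2064296, T(16)=-4128680; answer -4128680
Stage 2: A1 = -4128680; r = 7; total draws C(12,6) = 924; favorable C(7,3)*C(5,3) = 350; P = 25/66; answer 25/66
Stage 3: A2 = 25/66; threaded value p + q = 91; m = 111; 111 = 3 * 37; number of divisors = (1+1) * (1+1) = 4; answer 4
Stage 4: A3 = 4; d = -21; -9*(-21)^4 + 7*(-21)^3 - 8*(-21)^2 - 2*(-21)^1 = (-1750329) + (-64827) + (-3528) + (42) = -1818642; answer -1818642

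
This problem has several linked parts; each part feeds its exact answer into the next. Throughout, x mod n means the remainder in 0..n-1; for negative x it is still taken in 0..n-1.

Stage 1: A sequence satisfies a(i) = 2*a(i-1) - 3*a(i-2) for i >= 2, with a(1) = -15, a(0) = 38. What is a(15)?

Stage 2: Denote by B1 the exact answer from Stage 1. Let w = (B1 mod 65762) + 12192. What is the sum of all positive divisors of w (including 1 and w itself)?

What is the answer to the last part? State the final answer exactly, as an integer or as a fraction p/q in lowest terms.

Stage 1: a(2) = 2*(-15) - 3*(38) = -144; iterating: a(2)=-144, a(3)=-243, a(4)=-54, a(5)=621, a(6)=1404, a(7)=945, a(8)=-2322, a(9)=-7479, a(10)=-7992, a(11)=6453, a(12)=36882, a(13)=54405, a(14)=-1836, a(15)=-166887; answer -166887
Stage 2: B1 = -166887; w = 42591; 42591 = 3 * 14197; sigma = (1 + 3) * (1 + 14197) = 4 * 14198 = 56792; answer 56792

56792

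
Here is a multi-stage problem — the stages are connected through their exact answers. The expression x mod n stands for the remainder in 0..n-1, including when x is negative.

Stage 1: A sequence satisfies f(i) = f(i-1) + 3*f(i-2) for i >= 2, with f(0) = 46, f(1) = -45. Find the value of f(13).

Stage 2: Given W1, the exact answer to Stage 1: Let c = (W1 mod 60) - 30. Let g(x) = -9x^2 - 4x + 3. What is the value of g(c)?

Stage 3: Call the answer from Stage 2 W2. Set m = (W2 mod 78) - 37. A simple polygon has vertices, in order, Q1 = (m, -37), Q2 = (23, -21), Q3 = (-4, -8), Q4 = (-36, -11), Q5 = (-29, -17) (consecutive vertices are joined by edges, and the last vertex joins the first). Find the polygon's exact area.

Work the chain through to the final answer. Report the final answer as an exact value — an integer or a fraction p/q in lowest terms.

Stage 1: f(2) = 1*(-45) + 3*(46) = 93; iterating: f(2)=93, f(3)=-42, f(4)=237, f(5)=111, f(6)=822, f(7)=1155, f(8)=3621, f(9)=7086, f(10)=17949, f(11)=39207, f(12)=93054, f(13)=210675; answer 210675
Stage 2: W1 = 210675; c = -15; -9*(-15)^2 - 4*(-15)^1 + 3 = (-2025) + (60) + (3) = -1962; answer -1962
Stage 3: W2 = -1962; m = 29; cross terms: (29*-21 - 23*-37)=242, (23*-8 - -4*-21)=-268, (-4*-11 - -36*-8)=-244, (-36*-17 - -29*-11)=293, (-29*-37 - 29*-17)=1566; twice the area = |1589| = 1589; area = 1589/2; answer 1589/2

1589/2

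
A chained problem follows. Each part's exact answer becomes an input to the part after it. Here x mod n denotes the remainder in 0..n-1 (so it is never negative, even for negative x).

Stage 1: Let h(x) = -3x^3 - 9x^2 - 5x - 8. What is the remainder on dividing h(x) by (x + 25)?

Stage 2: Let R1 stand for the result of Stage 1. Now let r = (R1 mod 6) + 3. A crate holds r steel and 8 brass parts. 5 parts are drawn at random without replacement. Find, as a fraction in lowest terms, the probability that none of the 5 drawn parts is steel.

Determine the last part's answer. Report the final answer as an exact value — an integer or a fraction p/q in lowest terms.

Stage 1: remainder = value at the root: -3*(-25)^3 - 9*(-25)^2 - 5*(-25)^1 - 8 = (46875) + (-5625) + (125) + (-8) = 41367; answer 41367
Stage 2: R1 = 41367; r = 6; total draws C(14,5) = 2002; favorable C(8,5) = 56; P = 4/143; answer 4/143

4/143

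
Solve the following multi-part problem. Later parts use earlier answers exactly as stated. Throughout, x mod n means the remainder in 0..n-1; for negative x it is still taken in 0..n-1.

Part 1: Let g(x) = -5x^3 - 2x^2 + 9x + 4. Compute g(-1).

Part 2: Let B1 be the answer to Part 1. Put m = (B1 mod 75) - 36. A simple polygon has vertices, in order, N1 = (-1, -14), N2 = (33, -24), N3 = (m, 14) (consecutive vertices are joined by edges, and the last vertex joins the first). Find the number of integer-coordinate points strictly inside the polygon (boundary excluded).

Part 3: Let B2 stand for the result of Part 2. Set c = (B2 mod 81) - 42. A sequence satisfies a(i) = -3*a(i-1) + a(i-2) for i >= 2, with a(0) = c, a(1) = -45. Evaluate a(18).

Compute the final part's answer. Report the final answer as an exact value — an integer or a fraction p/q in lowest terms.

Part 1: -5*(-1)^3 - 2*(-1)^2 + 9*(-1)^1 + 4 = (5) + (-2) + (-9) + (4) = -2; answer -2
Part 2: B1 = -2; m = 37; cross terms: (-1*-24 - 33*-14)=486, (33*14 - 37*-24)=1350, (37*-14 - -1*14)=-504; twice the area = |1332| = 1332; area = 666; boundary points = 2 + 2 + 2 = 6; strictly interior points = area - boundary/2 + 1 = 664; answer 664
Part 3: B2 = 664; c = -26; a(2) = -3*(-45) + 1*(-26) = 109; iterating: a(2)=109, a(3)=-372, a(4)=1225, a(5)=-4047, a(6)=13366, a(7)=-44145, a(8)=145801, a(9)=-481548, a(10)=1590445, a(11)=-5252883, a(12)=17349094, a(13)=-57300165, a(14)=189249589, a(15)=-625048932, a(16)=2064396385, a(17)=-6818238087, a(18)=22519110646; answer 22519110646

22519110646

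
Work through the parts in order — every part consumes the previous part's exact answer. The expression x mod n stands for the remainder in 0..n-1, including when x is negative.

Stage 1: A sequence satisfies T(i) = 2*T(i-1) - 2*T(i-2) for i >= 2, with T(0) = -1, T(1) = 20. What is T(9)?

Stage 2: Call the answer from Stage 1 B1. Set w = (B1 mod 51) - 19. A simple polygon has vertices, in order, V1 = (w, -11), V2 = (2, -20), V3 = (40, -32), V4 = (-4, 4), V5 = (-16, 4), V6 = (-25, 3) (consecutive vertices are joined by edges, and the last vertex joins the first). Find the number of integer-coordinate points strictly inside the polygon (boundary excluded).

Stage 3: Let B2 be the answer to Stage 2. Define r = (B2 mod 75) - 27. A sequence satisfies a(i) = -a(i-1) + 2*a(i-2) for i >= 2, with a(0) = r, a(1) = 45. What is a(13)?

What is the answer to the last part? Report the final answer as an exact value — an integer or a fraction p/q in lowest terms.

114705

Stage 1: T(2) = 2*(20) - 2*(-1) = 42; iterating: T(2)=42, T(3)=44, T(4)=4, T(5)=-80, T(6)=-168, T(7)=-176, T(8)=-16, T(9)=320; answer 320
Stage 2: B1 = 320; w = -5; cross terms: (-5*-20 - 2*-11)=122, (2*-32 - 40*-20)=736, (40*4 - -4*-32)=32, (-4*4 - -16*4)=48, (-16*3 - -25*4)=52, (-25*-11 - -5*3)=290; twice the area = |1280| = 1280; area = 640; boundary points = 1 + 2 + 4 + 12 + 1 + 2 = 22; strictly interior points = area - boundary/2 + 1 = 630; answer 630
Stage 3: B2 = 630; r = 3; a(2) = -1*(45) + 2*(3) = -39; iterating: a(2)=-39, a(3)=129, a(4)=-207, a(5)=465, a(6)=-879, a(7)=1809, a(8)=-3567, a(9)=7185, a(10)=-14319, a(11)=28689, a(12)=-57327, a(13)=114705; answer 114705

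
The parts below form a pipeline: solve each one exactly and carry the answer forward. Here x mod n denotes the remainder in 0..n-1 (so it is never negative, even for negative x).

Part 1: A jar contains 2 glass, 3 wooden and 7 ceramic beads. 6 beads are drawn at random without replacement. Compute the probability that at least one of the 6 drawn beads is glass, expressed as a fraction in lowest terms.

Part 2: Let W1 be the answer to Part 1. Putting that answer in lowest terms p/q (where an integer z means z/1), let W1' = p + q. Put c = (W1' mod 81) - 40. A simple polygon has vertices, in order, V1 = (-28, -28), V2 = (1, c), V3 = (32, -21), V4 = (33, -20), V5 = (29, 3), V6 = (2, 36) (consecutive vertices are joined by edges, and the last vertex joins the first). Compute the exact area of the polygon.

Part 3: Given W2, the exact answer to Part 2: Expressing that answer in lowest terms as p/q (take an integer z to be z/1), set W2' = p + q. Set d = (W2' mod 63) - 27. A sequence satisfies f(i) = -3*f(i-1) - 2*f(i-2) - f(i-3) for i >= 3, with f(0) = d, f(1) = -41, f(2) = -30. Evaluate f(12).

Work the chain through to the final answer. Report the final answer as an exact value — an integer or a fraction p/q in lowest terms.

-357109

Part 1: total draws C(12,6) = 924; complement C(10,6) = 210; favorable 924 - 210 = 714; P = 17/22; answer 17/22
Part 2: W1 = 17/22; threaded value p + q = 39; c = -1; cross terms: (-28*-1 - 1*-28)=56, (1*-21 - 32*-1)=11, (32*-20 - 33*-21)=53, (33*3 - 29*-20)=679, (29*36 - 2*3)=1038, (2*-28 - -28*36)=952; twice the area = |2789| = 2789; area = 2789/2; answer 2789/2
Part 3: W2 = 2789/2; threaded value p + q = 2791; d = -8; f(3) = -3*(-30) - 2*(-41) - 1*(-8) = 180; iterating: f(3)=180, f(4)=-439, f(5)=987, f(6)=-2263, f(7)=5254, f(8)=-12223, f(9)=28424, f(10)=-66080, f(11)=153615, f(12)=-357109; answer -357109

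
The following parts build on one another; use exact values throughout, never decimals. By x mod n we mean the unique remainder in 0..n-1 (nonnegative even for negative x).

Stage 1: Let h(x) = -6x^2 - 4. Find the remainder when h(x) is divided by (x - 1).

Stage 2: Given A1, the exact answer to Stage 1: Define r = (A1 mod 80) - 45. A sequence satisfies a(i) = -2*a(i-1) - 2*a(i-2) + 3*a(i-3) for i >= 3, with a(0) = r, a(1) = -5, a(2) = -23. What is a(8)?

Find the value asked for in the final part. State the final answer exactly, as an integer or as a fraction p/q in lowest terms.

Stage 1: remainder = value at the root: -6*(1)^2 - 4 = (-6) + (-4) = -10; answer -10
Stage 2: A1 = -10; r = 25; a(3) = -2*(-23) - 2*(-5) + 3*(25) = 131; iterating: a(3)=131, a(4)=-231, a(5)=131, a(6)=593, a(7)=-2141, a(8)=3489; answer 3489

3489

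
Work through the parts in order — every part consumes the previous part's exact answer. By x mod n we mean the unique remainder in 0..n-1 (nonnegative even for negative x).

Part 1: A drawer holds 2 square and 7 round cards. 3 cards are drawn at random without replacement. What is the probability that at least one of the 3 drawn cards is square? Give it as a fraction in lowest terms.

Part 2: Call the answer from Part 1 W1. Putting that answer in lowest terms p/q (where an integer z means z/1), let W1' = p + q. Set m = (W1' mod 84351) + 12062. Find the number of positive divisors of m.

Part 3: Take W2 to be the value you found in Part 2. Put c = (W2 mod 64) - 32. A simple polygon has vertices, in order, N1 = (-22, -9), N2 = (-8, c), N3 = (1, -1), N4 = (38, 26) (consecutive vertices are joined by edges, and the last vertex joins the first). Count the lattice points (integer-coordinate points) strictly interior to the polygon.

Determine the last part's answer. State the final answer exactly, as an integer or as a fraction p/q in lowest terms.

Part 1: total draws C(9,3) = 84; complement C(7,3) = 35; favorable 84 - 35 = 49; P = 7/12; answer 7/12
Part 2: W1 = 7/12; threaded value p + q = 19; m = 12081; 12081 = 3 * 4027; number of divisors = (1+1) * (1+1) = 4; answer 4
Part 3: W2 = 4; c = -28; cross terms: (-22*-28 - -8*-9)=544, (-8*-1 - 1*-28)=36, (1*26 - 38*-1)=64, (38*-9 - -22*26)=230; twice the area = |874| = 874; area = 437; boundary points = 1 + 9 + 1 + 5 = 16; strictly interior points = area - boundary/2 + 1 = 430; answer 430

430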